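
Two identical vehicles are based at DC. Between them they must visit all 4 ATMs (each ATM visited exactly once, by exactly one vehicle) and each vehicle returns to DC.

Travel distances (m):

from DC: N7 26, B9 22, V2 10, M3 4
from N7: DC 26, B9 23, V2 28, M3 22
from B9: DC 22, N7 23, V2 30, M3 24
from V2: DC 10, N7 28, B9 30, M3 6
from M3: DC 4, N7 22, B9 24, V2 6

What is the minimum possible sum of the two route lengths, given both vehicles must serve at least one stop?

Try each way of splitting the stops between the two vehicles (each non-empty) and, for each split, find the best tour for each vehicle:
  {N7} + {B9, V2, M3}: 52 + 62 = 114
  {B9} + {N7, V2, M3}: 44 + 64 = 108
  {N7, B9} + {V2, M3}: 71 + 20 = 91
  {V2} + {N7, B9, M3}: 20 + 71 = 91
  {N7, V2} + {B9, M3}: 64 + 50 = 114
  {B9, V2} + {N7, M3}: 62 + 52 = 114
  … (7 splits in total)
Best: vehicle 1 DC → N7 → B9 → DC = 71; vehicle 2 DC → V2 → M3 → DC = 20; combined 91.

91 m — the smallest possible combined total.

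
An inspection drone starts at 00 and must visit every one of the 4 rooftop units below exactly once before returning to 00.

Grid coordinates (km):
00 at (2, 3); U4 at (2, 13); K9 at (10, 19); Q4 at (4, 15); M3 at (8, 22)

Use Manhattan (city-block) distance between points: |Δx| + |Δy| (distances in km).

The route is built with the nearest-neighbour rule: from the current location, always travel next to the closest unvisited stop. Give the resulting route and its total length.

Nearest-neighbour total = 54 km; route 00 → U4 → Q4 → K9 → M3 → 00.

From 00: distances to unvisited — U4=10, Q4=14, K9=24, M3=25. Nearest is U4 (10).
From U4: distances to unvisited — Q4=4, K9=14, M3=15. Nearest is Q4 (4).
From Q4: distances to unvisited — K9=10, M3=11. Nearest is K9 (10).
From K9: distances to unvisited — M3=5. Nearest is M3 (5).
Return M3→00: 25.
Total = 10 + 4 + 10 + 5 + 25 = 54.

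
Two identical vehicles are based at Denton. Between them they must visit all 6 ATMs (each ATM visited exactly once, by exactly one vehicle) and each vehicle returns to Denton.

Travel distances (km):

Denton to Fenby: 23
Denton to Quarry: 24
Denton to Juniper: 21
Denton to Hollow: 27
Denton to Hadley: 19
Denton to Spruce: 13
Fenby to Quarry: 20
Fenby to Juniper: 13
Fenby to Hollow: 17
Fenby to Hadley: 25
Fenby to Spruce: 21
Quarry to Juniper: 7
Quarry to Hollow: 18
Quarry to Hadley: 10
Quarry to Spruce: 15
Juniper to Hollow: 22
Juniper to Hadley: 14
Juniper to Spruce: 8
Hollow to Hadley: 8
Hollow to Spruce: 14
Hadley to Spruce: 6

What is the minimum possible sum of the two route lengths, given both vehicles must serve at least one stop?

Try each way of splitting the stops between the two vehicles (each non-empty) and, for each split, find the best tour for each vehicle:
  {Fenby} + {Quarry, Juniper, Hollow, Hadley, Spruce}: 46 + 73 = 119
  {Quarry} + {Fenby, Juniper, Hollow, Hadley, Spruce}: 48 + 78 = 126
  {Fenby, Quarry} + {Juniper, Hollow, Hadley, Spruce}: 67 + 70 = 137
  {Juniper} + {Fenby, Quarry, Hollow, Hadley, Spruce}: 42 + 86 = 128
  {Fenby, Juniper} + {Quarry, Hollow, Hadley, Spruce}: 57 + 69 = 126
  {Quarry, Juniper} + {Fenby, Hollow, Hadley, Spruce}: 52 + 67 = 119
  … (31 splits in total)
  {Fenby, Quarry, Juniper, Hollow, Hadley} + {Spruce}: 86 + 26 = 112  ← best
Best: vehicle 1 Denton → Fenby → Hollow → Hadley → Quarry → Juniper → Denton = 86; vehicle 2 Denton → Spruce → Denton = 26; combined 112.

Minimum combined distance: 112 km.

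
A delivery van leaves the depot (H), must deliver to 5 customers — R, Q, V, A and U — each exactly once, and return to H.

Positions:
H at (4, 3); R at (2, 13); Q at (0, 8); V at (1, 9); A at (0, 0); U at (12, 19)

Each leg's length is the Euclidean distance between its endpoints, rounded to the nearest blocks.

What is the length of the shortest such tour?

H-R-Q-V-A-U-H: 10+5+1+9+22+18 = 65
H-R-Q-V-U-A-H: 10+5+1+15+22+5 = 58
H-R-Q-A-V-U-H: 10+5+8+9+15+18 = 65
H-R-Q-A-U-V-H: 10+5+8+22+15+7 = 67
H-R-Q-U-V-A-H: 10+5+16+15+9+5 = 60
H-R-Q-U-A-V-H: 10+5+16+22+9+7 = 69
H-R-V-Q-A-U-H: 10+4+1+8+22+18 = 63
H-R-V-Q-U-A-H: 10+4+1+16+22+5 = 58
H-R-V-A-Q-U-H: 10+4+9+8+16+18 = 65
H-R-V-A-U-Q-H: 10+4+9+22+16+6 = 67
H-R-V-U-Q-A-H: 10+4+15+16+8+5 = 58
H-R-V-U-A-Q-H: 10+4+15+22+8+6 = 65
H-R-A-Q-V-U-H: 10+13+8+1+15+18 = 65
H-R-A-Q-U-V-H: 10+13+8+16+15+7 = 69
… (46 more)
H-A-Q-V-R-U-H: 5+8+1+4+12+18 = 48  ← best
The minimum is 48.
One optimal route: H → A → Q → V → R → U → H (or its reverse).

Minimum total distance: 48 blocks.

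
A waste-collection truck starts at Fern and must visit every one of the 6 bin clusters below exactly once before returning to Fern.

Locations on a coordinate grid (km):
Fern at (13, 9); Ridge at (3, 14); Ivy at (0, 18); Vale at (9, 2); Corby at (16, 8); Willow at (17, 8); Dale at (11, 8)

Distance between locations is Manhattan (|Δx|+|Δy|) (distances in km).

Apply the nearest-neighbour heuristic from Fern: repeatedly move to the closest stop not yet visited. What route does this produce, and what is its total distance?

Nearest-neighbour total = 70 km; route Fern → Dale → Corby → Willow → Vale → Ridge → Ivy → Fern.

Fern → [Dale:3 / Corby:4 / Willow:5 / Vale:11 / Ridge:15 / Ivy:22] → Dale (3)
Dale → [Corby:5 / Willow:6 / Vale:8 / Ridge:14 / Ivy:21] → Corby (5)
Corby → [Willow:1 / Vale:13 / Ridge:19 / Ivy:26] → Willow (1)
Willow → [Vale:14 / Ridge:20 / Ivy:27] → Vale (14)
Vale → [Ridge:18 / Ivy:25] → Ridge (18)
Ridge → [Ivy:7] → Ivy (7)
Return Ivy→Fern: 22.
Total = 3 + 5 + 1 + 14 + 18 + 7 + 22 = 70.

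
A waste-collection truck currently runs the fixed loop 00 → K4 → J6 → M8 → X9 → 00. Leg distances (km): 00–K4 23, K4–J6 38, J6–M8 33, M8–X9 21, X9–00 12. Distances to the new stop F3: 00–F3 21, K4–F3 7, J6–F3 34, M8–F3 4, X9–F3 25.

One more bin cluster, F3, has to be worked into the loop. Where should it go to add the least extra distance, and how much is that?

Adding 3 km by placing F3 on the K4–J6 leg.

Insertion cost between consecutive stops i–j is d(i,F3) + d(F3,j) − d(i,j):
  between 00 and K4: 21 + 7 − 23 = 5
  between K4 and J6: 7 + 34 − 38 = 3
  between J6 and M8: 34 + 4 − 33 = 5
  between M8 and X9: 4 + 25 − 21 = 8
  between X9 and 00: 25 + 21 − 12 = 34
Cheapest insertion is between K4 and J6, adding 3.
New total = 127 + 3 = 130.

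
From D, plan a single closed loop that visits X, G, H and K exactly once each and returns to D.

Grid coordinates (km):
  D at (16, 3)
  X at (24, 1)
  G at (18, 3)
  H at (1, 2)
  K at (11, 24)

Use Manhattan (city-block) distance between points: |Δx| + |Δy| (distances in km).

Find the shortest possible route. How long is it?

There are 12 distinct closed tours to check (reversals are equivalent).
D→X→G→H→K→D: 10+8+18+32+26 = 94
D→X→G→K→H→D: 10+8+28+32+16 = 94
D→X→H→G→K→D: 10+24+18+28+26 = 106
D→X→H→K→G→D: 10+24+32+28+2 = 96
D→X→K→G→H→D: 10+36+28+18+16 = 108
D→X→K→H→G→D: 10+36+32+18+2 = 98
D→G→X→H→K→D: 2+8+24+32+26 = 92
D→G→X→K→H→D: 2+8+36+32+16 = 94
D→G→H→X→K→D: 2+18+24+36+26 = 106
D→G→K→X→H→D: 2+28+36+24+16 = 106
D→H→X→G→K→D: 16+24+8+28+26 = 102
D→H→G→X→K→D: 16+18+8+36+26 = 104
The minimum is 92.
One optimal route: D → G → X → H → K → D (or its reverse).

Minimum total distance: 92 km.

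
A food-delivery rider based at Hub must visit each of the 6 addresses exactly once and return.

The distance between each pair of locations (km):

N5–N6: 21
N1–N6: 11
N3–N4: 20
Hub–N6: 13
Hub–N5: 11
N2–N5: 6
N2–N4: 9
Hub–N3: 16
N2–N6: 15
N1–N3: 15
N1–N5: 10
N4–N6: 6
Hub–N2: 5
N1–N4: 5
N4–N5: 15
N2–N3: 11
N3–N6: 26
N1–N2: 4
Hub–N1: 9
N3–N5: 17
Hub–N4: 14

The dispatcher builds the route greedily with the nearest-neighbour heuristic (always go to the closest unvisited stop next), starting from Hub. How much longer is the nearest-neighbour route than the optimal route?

From Hub: N2=5, N1=9, N5=11, N6=13, N4=14, N3=16 → choose N2 (5).
From N2: N1=4, N5=6, N4=9, N3=11, N6=15 → choose N1 (4).
From N1: N4=5, N5=10, N6=11, N3=15 → choose N4 (5).
From N4: N6=6, N5=15, N3=20 → choose N6 (6).
From N6: N5=21, N3=26 → choose N5 (21).
From N5: N3=17 → choose N3 (17).
NN route Hub → N2 → N1 → N4 → N6 → N5 → N3 → Hub costs 74.
Optimal: Hub → N2 → N3 → N5 → N1 → N4 → N6 → Hub costs 67 (by enumerating all 360 distinct tours).
Excess = 74 − 67 = 7.

The nearest-neighbour route is 7 km longer than optimal.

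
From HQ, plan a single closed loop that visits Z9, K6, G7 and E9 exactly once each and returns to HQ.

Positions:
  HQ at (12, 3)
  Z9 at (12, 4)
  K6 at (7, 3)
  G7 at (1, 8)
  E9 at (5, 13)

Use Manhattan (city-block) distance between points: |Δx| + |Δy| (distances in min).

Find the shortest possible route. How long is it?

HQ → Z9 → K6 → G7 → E9 → HQ: 1+6+11+9+17 = 44
HQ → Z9 → K6 → E9 → G7 → HQ: 1+6+12+9+16 = 44
HQ → Z9 → G7 → K6 → E9 → HQ: 1+15+11+12+17 = 56
HQ → Z9 → G7 → E9 → K6 → HQ: 1+15+9+12+5 = 42
HQ → Z9 → E9 → K6 → G7 → HQ: 1+16+12+11+16 = 56
HQ → Z9 → E9 → G7 → K6 → HQ: 1+16+9+11+5 = 42
HQ → K6 → Z9 → G7 → E9 → HQ: 5+6+15+9+17 = 52
HQ → K6 → Z9 → E9 → G7 → HQ: 5+6+16+9+16 = 52
HQ → K6 → G7 → Z9 → E9 → HQ: 5+11+15+16+17 = 64
HQ → K6 → E9 → Z9 → G7 → HQ: 5+12+16+15+16 = 64
HQ → G7 → Z9 → K6 → E9 → HQ: 16+15+6+12+17 = 66
HQ → G7 → K6 → Z9 → E9 → HQ: 16+11+6+16+17 = 66
The minimum is 42.
One optimal route: HQ → Z9 → G7 → E9 → K6 → HQ (or its reverse).

Shortest round trip = 42 min.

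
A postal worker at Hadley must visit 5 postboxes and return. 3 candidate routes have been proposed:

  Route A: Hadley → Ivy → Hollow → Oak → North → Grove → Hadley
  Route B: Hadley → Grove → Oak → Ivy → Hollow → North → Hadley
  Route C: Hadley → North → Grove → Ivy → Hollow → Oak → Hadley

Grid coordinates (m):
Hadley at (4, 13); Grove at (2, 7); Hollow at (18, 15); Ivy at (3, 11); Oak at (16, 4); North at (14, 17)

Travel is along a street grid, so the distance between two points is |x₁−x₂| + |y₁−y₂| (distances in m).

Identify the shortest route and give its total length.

Route A: 3 + 19 + 13 + 15 + 22 + 8 = 80
Route B: 8 + 17 + 20 + 19 + 6 + 14 = 84
Route C: 14 + 22 + 5 + 19 + 13 + 21 = 94

80 m — Route A is the shortest.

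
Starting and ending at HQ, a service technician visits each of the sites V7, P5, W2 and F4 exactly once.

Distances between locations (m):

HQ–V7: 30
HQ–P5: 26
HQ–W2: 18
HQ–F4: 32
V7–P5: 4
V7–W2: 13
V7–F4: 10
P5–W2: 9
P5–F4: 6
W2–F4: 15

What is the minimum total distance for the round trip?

There are 12 distinct closed tours to check (reversals are equivalent).
HQ → V7 → P5 → W2 → F4 → HQ: 30+4+9+15+32 = 90
HQ → V7 → P5 → F4 → W2 → HQ: 30+4+6+15+18 = 73
HQ → V7 → W2 → P5 → F4 → HQ: 30+13+9+6+32 = 90
HQ → V7 → W2 → F4 → P5 → HQ: 30+13+15+6+26 = 90
HQ → V7 → F4 → P5 → W2 → HQ: 30+10+6+9+18 = 73
HQ → V7 → F4 → W2 → P5 → HQ: 30+10+15+9+26 = 90
HQ → P5 → V7 → W2 → F4 → HQ: 26+4+13+15+32 = 90
HQ → P5 → V7 → F4 → W2 → HQ: 26+4+10+15+18 = 73
HQ → P5 → W2 → V7 → F4 → HQ: 26+9+13+10+32 = 90
HQ → P5 → F4 → V7 → W2 → HQ: 26+6+10+13+18 = 73
HQ → W2 → V7 → P5 → F4 → HQ: 18+13+4+6+32 = 73
HQ → W2 → P5 → V7 → F4 → HQ: 18+9+4+10+32 = 73
The minimum is 73.
One optimal route: HQ → V7 → P5 → F4 → W2 → HQ (or its reverse).

73 m — the shortest possible round trip.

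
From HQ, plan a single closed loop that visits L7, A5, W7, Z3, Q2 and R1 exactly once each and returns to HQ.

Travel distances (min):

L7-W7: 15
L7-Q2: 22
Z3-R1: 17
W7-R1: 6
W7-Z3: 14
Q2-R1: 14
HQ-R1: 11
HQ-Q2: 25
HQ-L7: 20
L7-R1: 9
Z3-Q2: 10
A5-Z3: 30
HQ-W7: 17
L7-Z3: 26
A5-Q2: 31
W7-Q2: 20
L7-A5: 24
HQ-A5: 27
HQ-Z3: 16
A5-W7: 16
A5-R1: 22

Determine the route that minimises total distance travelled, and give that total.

There are 360 distinct closed tours to check (reversals are equivalent).
HQ - L7 - A5 - W7 - Z3 - Q2 - R1 - HQ: 20+24+16+14+10+14+11 = 109
HQ - L7 - A5 - W7 - Z3 - R1 - Q2 - HQ: 20+24+16+14+17+14+25 = 130
HQ - L7 - A5 - W7 - Q2 - Z3 - R1 - HQ: 20+24+16+20+10+17+11 = 118
HQ - L7 - A5 - W7 - Q2 - R1 - Z3 - HQ: 20+24+16+20+14+17+16 = 127
HQ - L7 - A5 - W7 - R1 - Z3 - Q2 - HQ: 20+24+16+6+17+10+25 = 118
HQ - L7 - A5 - W7 - R1 - Q2 - Z3 - HQ: 20+24+16+6+14+10+16 = 106
HQ - L7 - A5 - Z3 - W7 - Q2 - R1 - HQ: 20+24+30+14+20+14+11 = 133
HQ - L7 - A5 - Z3 - W7 - R1 - Q2 - HQ: 20+24+30+14+6+14+25 = 133
… (352 more)
HQ - Z3 - Q2 - L7 - A5 - W7 - R1 - HQ: 16+10+22+24+16+6+11 = 105  ← best
The minimum is 105.
One optimal route: HQ → Z3 → Q2 → L7 → A5 → W7 → R1 → HQ (or its reverse).

Minimum total distance: 105 min.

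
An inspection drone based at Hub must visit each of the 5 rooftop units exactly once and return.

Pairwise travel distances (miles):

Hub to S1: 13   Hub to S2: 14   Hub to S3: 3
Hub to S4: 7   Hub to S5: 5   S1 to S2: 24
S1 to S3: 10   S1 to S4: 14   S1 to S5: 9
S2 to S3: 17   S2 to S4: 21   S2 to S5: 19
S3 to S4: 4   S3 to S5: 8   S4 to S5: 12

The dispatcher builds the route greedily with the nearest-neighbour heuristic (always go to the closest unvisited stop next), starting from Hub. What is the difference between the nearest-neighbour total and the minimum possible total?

Excess over optimum: 3 miles.

Hub: S3=3, S5=5, S4=7, S1=13, S2=14 ⇒ S3
S3: S4=4, S5=8, S1=10, S2=17 ⇒ S4
S4: S5=12, S1=14, S2=21 ⇒ S5
S5: S1=9, S2=19 ⇒ S1
S1: S2=24 ⇒ S2
NN route Hub → S3 → S4 → S5 → S1 → S2 → Hub costs 66.
Optimal: Hub → S2 → S3 → S4 → S1 → S5 → Hub costs 63 (by enumerating all 60 distinct tours).
Excess = 66 − 63 = 3.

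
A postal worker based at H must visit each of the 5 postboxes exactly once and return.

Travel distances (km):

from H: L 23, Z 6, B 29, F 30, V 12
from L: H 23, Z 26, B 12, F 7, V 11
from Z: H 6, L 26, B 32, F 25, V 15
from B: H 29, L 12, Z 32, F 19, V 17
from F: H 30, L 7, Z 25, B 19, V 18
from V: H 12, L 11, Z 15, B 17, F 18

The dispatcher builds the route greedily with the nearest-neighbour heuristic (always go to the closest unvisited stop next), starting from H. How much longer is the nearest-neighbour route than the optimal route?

8 km longer than the optimal tour.

H: Z=6, V=12, L=23, B=29, F=30 ⇒ Z
Z: V=15, F=25, L=26, B=32 ⇒ V
V: L=11, B=17, F=18 ⇒ L
L: F=7, B=12 ⇒ F
F: B=19 ⇒ B
NN route H → Z → V → L → F → B → H costs 87.
Optimal: H → Z → F → L → B → V → H costs 79 (by enumerating all 60 distinct tours).
Excess = 87 − 79 = 8.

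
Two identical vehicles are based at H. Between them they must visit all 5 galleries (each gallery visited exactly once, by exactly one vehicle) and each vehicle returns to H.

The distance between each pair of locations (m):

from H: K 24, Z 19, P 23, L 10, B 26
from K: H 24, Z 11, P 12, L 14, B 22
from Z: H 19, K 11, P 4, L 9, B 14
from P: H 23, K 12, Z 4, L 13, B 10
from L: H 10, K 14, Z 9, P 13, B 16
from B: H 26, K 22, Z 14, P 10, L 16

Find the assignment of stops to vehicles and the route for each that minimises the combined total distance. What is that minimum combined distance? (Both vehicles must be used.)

Check every non-empty split of the stops between the two vehicles; for each half take its own optimal tour:
  {K} + {Z, P, L, B}: 48 + 59 = 107
  {Z} + {K, P, L, B}: 38 + 72 = 110
  {K, Z} + {P, L, B}: 54 + 59 = 113
  {P} + {K, Z, L, B}: 46 + 75 = 121
  {K, P} + {Z, L, B}: 59 + 59 = 118
  {Z, P} + {K, L, B}: 46 + 72 = 118
  … (15 splits in total)
  {L} + {K, Z, P, B}: 20 + 75 = 95  ← best
Best: vehicle 1 H → L → H = 20; vehicle 2 H → K → Z → P → B → H = 75; combined 95.

Minimum combined distance: 95 m.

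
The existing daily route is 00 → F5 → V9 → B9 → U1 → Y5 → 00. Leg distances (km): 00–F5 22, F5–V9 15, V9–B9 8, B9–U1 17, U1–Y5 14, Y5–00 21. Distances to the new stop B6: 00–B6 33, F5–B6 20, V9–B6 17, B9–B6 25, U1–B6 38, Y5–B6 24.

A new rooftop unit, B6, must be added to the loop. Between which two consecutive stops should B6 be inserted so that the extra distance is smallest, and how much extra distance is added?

Insertion cost between consecutive stops i–j is d(i,B6) + d(B6,j) − d(i,j):
  between 00 and F5: 33 + 20 − 22 = 31
  between F5 and V9: 20 + 17 − 15 = 22
  between V9 and B9: 17 + 25 − 8 = 34
  between B9 and U1: 25 + 38 − 17 = 46
  between U1 and Y5: 38 + 24 − 14 = 48
  between Y5 and 00: 24 + 33 − 21 = 36
Cheapest insertion is between F5 and V9, adding 22.
New total = 97 + 22 = 119.

Minimum extra distance: 22 km, inserting B6 between F5 and V9.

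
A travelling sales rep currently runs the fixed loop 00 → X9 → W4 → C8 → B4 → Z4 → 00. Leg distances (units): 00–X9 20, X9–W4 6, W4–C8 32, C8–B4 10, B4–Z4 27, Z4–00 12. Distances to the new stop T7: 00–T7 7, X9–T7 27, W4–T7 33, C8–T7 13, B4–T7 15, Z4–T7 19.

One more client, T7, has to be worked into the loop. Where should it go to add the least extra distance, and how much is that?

Minimum extra distance: 7, inserting T7 between B4 and Z4.

Insertion cost between consecutive stops i–j is d(i,T7) + d(T7,j) − d(i,j):
  between 00 and X9: 7 + 27 − 20 = 14
  between X9 and W4: 27 + 33 − 6 = 54
  between W4 and C8: 33 + 13 − 32 = 14
  between C8 and B4: 13 + 15 − 10 = 18
  between B4 and Z4: 15 + 19 − 27 = 7
  between Z4 and 00: 19 + 7 − 12 = 14
Cheapest insertion is between B4 and Z4, adding 7.
New total = 107 + 7 = 114.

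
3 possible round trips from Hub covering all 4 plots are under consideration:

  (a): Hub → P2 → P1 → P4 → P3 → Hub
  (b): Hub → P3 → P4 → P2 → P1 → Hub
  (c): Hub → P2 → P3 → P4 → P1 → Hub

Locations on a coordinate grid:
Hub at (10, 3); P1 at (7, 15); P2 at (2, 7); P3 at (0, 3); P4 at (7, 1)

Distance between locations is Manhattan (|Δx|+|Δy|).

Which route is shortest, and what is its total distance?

(a): 12 + 13 + 14 + 9 + 10 = 58
(b): 10 + 9 + 11 + 13 + 15 = 58
(c): 12 + 6 + 9 + 14 + 15 = 56

Shortest is (c), total 56.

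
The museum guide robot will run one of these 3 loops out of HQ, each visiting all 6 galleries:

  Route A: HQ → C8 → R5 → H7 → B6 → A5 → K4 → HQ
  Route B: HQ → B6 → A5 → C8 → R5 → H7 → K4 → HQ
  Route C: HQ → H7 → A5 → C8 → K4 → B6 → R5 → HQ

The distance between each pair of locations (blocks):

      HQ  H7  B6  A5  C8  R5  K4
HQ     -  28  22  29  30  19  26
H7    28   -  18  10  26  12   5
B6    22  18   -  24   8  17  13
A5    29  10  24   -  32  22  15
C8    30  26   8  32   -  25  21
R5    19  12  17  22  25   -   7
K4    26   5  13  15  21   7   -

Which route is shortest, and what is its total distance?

Route A: 30 + 25 + 12 + 18 + 24 + 15 + 26 = 150
Route B: 22 + 24 + 32 + 25 + 12 + 5 + 26 = 146
Route C: 28 + 10 + 32 + 21 + 13 + 17 + 19 = 140

Shortest is Route C, total 140 blocks.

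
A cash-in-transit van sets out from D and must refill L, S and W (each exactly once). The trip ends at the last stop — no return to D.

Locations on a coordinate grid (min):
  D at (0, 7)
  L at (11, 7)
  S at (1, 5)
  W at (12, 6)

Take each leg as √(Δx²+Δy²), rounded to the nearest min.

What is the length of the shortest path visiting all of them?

There are 3! = 6 possible orderings.
D - L - S - W: 11+10+11 = 32
D - L - W - S: 11+1+11 = 23
D - S - L - W: 2+10+1 = 13
D - S - W - L: 2+11+1 = 14
D - W - L - S: 12+1+10 = 23
D - W - S - L: 12+11+10 = 33
The minimum is 13.
One shortest path: D → S → L → W.

13 min — the minimum one-way total.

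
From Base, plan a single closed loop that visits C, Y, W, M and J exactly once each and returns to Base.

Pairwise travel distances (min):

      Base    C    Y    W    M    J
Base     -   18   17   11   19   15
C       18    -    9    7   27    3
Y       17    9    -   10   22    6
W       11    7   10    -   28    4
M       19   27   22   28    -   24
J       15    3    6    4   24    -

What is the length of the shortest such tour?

With 5 stops there are 5!/2 = 60 distinct round trips (a route and its reverse cost the same).
Base → C → Y → W → M → J → Base: 18+9+10+28+24+15 = 104
Base → C → Y → W → J → M → Base: 18+9+10+4+24+19 = 84
Base → C → Y → M → W → J → Base: 18+9+22+28+4+15 = 96
Base → C → Y → M → J → W → Base: 18+9+22+24+4+11 = 88
Base → C → Y → J → W → M → Base: 18+9+6+4+28+19 = 84
Base → C → Y → J → M → W → Base: 18+9+6+24+28+11 = 96
Base → C → W → Y → M → J → Base: 18+7+10+22+24+15 = 96
Base → C → W → Y → J → M → Base: 18+7+10+6+24+19 = 84
Base → C → W → M → Y → J → Base: 18+7+28+22+6+15 = 96
Base → C → W → M → J → Y → Base: 18+7+28+24+6+17 = 100
Base → C → W → J → Y → M → Base: 18+7+4+6+22+19 = 76
Base → C → W → J → M → Y → Base: 18+7+4+24+22+17 = 92
Base → C → M → Y → W → J → Base: 18+27+22+10+4+15 = 96
Base → C → M → Y → J → W → Base: 18+27+22+6+4+11 = 88
… (46 more)
Base → W → C → J → Y → M → Base: 11+7+3+6+22+19 = 68  ← best
The minimum is 68.
One optimal route: Base → W → C → J → Y → M → Base (or its reverse).

Minimum total distance: 68 min.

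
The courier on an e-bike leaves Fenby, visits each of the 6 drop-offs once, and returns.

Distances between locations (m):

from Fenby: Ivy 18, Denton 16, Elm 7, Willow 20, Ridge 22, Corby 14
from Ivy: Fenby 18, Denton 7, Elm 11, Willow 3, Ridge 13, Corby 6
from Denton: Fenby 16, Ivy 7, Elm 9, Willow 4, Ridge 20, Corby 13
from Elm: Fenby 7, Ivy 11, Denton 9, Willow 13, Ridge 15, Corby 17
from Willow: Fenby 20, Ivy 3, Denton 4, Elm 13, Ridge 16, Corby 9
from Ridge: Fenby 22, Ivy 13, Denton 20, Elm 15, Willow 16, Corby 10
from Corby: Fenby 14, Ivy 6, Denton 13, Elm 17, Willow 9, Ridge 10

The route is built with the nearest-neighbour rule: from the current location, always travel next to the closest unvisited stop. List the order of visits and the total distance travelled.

At Fenby the remaining stops are Elm 7, Corby 14, Denton 16, Ivy 18, Willow 20, Ridge 22; go to Elm.
At Elm the remaining stops are Denton 9, Ivy 11, Willow 13, Ridge 15, Corby 17; go to Denton.
At Denton the remaining stops are Willow 4, Ivy 7, Corby 13, Ridge 20; go to Willow.
At Willow the remaining stops are Ivy 3, Corby 9, Ridge 16; go to Ivy.
At Ivy the remaining stops are Corby 6, Ridge 13; go to Corby.
At Corby the remaining stops are Ridge 10; go to Ridge.
Return Ridge→Fenby: 22.
Total = 7 + 9 + 4 + 3 + 6 + 10 + 22 = 61.

Total distance 61 m via the nearest-neighbour route Fenby → Elm → Denton → Willow → Ivy → Corby → Ridge → Fenby.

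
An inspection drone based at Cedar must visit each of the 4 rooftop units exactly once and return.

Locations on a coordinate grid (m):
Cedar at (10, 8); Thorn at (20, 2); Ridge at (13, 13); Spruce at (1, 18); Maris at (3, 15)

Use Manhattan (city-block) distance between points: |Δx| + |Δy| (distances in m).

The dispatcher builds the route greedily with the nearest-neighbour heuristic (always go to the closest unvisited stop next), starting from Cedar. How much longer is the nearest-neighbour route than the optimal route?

Cedar: Ridge=8, Maris=14, Thorn=16, Spruce=19 ⇒ Ridge
Ridge: Maris=12, Spruce=17, Thorn=18 ⇒ Maris
Maris: Spruce=5, Thorn=30 ⇒ Spruce
Spruce: Thorn=35 ⇒ Thorn
NN route Cedar → Ridge → Maris → Spruce → Thorn → Cedar costs 76.
Optimal: Cedar → Thorn → Ridge → Spruce → Maris → Cedar costs 70 (by enumerating all 12 distinct tours).
Excess = 76 − 70 = 6.

The nearest-neighbour route is 6 m longer than optimal.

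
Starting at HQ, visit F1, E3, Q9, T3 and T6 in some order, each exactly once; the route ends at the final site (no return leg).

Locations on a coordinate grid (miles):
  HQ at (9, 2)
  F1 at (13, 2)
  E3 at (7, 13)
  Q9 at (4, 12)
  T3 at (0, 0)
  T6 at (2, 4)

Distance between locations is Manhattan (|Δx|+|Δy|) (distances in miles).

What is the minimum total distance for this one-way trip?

39 miles — the minimum one-way total.

There are 5! = 120 possible orderings.
HQ→F1→E3→Q9→T3→T6: 4+17+4+16+6 = 47
HQ→F1→E3→Q9→T6→T3: 4+17+4+10+6 = 41
HQ→F1→E3→T3→Q9→T6: 4+17+20+16+10 = 67
HQ→F1→E3→T3→T6→Q9: 4+17+20+6+10 = 57
HQ→F1→E3→T6→Q9→T3: 4+17+14+10+16 = 61
HQ→F1→E3→T6→T3→Q9: 4+17+14+6+16 = 57
HQ→F1→Q9→E3→T3→T6: 4+19+4+20+6 = 53
HQ→F1→Q9→E3→T6→T3: 4+19+4+14+6 = 47
HQ→F1→Q9→T3→E3→T6: 4+19+16+20+14 = 73
HQ→F1→Q9→T3→T6→E3: 4+19+16+6+14 = 59
HQ→F1→Q9→T6→E3→T3: 4+19+10+14+20 = 67
HQ→F1→Q9→T6→T3→E3: 4+19+10+6+20 = 59
HQ→F1→T3→E3→Q9→T6: 4+15+20+4+10 = 53
HQ→F1→T3→E3→T6→Q9: 4+15+20+14+10 = 63
… (106 more)
HQ→F1→T3→T6→Q9→E3: 4+15+6+10+4 = 39  ← best
The minimum is 39.
One shortest path: HQ → F1 → T3 → T6 → Q9 → E3.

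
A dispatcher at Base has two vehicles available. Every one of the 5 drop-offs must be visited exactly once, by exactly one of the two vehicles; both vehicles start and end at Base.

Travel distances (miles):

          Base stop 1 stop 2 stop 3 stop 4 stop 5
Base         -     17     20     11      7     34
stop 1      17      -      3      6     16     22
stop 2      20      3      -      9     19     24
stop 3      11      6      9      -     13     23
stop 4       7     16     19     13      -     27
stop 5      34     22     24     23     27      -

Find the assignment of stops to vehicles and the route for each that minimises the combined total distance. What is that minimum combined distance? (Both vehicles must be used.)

Check every non-empty split of the stops between the two vehicles; for each half take its own optimal tour:
  {stop 1} + {stop 2, stop 3, stop 4, stop 5}: 34 + 78 = 112
  {stop 2} + {stop 1, stop 3, stop 4, stop 5}: 40 + 73 = 113
  {stop 1, stop 2} + {stop 3, stop 4, stop 5}: 40 + 68 = 108
  {stop 3} + {stop 1, stop 2, stop 4, stop 5}: 22 + 78 = 100
  {stop 1, stop 3} + {stop 2, stop 4, stop 5}: 34 + 78 = 112
  {stop 2, stop 3} + {stop 1, stop 4, stop 5}: 40 + 73 = 113
  … (15 splits in total)
  {stop 4} + {stop 1, stop 2, stop 3, stop 5}: 14 + 78 = 92  ← best
Best: vehicle 1 Base → stop 4 → Base = 14; vehicle 2 Base → stop 1 → stop 2 → stop 5 → stop 3 → Base = 78; combined 92.

Minimum combined distance: 92 miles.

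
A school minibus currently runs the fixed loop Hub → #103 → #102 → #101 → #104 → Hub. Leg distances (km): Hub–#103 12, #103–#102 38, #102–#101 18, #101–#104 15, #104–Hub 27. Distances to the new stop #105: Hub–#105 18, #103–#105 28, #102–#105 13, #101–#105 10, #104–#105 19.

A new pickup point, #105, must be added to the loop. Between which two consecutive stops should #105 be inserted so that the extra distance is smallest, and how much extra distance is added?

Adding 3 km by placing #105 on the #103–#102 leg.

Insertion cost between consecutive stops i–j is d(i,#105) + d(#105,j) − d(i,j):
  between Hub and #103: 18 + 28 − 12 = 34
  between #103 and #102: 28 + 13 − 38 = 3
  between #102 and #101: 13 + 10 − 18 = 5
  between #101 and #104: 10 + 19 − 15 = 14
  between #104 and Hub: 19 + 18 − 27 = 10
Cheapest insertion is between #103 and #102, adding 3.
New total = 110 + 3 = 113.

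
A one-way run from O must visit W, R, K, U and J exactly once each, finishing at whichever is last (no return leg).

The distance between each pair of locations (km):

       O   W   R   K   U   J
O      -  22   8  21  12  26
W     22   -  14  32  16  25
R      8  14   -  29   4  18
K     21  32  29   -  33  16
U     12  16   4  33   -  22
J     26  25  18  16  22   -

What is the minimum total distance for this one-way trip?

Shortest open route: 69 km.

There are 5! = 120 possible orderings.
O - W - R - K - U - J: 22+14+29+33+22 = 120
O - W - R - K - J - U: 22+14+29+16+22 = 103
O - W - R - U - K - J: 22+14+4+33+16 = 89
O - W - R - U - J - K: 22+14+4+22+16 = 78
O - W - R - J - K - U: 22+14+18+16+33 = 103
O - W - R - J - U - K: 22+14+18+22+33 = 109
O - W - K - R - U - J: 22+32+29+4+22 = 109
O - W - K - R - J - U: 22+32+29+18+22 = 123
O - W - K - U - R - J: 22+32+33+4+18 = 109
O - W - K - U - J - R: 22+32+33+22+18 = 127
O - W - K - J - R - U: 22+32+16+18+4 = 92
O - W - K - J - U - R: 22+32+16+22+4 = 96
O - W - U - R - K - J: 22+16+4+29+16 = 87
O - W - U - R - J - K: 22+16+4+18+16 = 76
… (106 more)
O - R - U - W - J - K: 8+4+16+25+16 = 69  ← best
The minimum is 69.
One shortest path: O → R → U → W → J → K.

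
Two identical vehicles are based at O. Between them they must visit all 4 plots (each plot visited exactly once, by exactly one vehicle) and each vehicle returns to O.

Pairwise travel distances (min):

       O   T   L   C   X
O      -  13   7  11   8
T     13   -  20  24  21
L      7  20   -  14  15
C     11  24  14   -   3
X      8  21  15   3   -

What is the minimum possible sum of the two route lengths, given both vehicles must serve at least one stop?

Minimum combined distance: 58 min.

There are 2^3 − 1 = 7 ways to divide the 4 stops into two non-empty groups. For each, the best each vehicle can do is its own shortest tour through its group:
  {T} + {L, C, X}: 26 + 32 = 58
  {L} + {T, C, X}: 14 + 48 = 62
  {T, L} + {C, X}: 40 + 22 = 62
  {C} + {T, L, X}: 22 + 56 = 78
  {T, C} + {L, X}: 48 + 30 = 78
  {L, C} + {T, X}: 32 + 42 = 74
  … (7 splits in total)
Best: vehicle 1 O → T → O = 26; vehicle 2 O → L → C → X → O = 32; combined 58.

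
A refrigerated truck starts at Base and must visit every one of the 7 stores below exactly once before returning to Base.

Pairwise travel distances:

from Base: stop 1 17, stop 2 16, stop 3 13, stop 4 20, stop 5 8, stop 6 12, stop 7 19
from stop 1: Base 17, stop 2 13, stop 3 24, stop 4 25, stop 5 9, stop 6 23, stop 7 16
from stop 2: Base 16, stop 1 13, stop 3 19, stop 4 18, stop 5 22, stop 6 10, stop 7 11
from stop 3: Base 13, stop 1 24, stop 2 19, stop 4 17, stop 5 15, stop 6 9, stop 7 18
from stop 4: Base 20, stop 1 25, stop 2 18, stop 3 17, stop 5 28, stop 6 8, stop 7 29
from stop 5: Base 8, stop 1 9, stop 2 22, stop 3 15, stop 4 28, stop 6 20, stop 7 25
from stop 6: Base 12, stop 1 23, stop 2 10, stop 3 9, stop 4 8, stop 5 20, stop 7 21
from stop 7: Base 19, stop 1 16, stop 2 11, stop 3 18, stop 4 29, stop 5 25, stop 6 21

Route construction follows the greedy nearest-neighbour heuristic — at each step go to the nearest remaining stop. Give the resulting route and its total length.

Base → [stop 5:8 / stop 6:12 / stop 3:13 / stop 2:16 / stop 1:17 / stop 7:19 / stop 4:20] → stop 5 (8)
stop 5 → [stop 1:9 / stop 3:15 / stop 6:20 / stop 2:22 / stop 7:25 / stop 4:28] → stop 1 (9)
stop 1 → [stop 2:13 / stop 7:16 / stop 6:23 / stop 3:24 / stop 4:25] → stop 2 (13)
stop 2 → [stop 6:10 / stop 7:11 / stop 4:18 / stop 3:19] → stop 6 (10)
stop 6 → [stop 4:8 / stop 3:9 / stop 7:21] → stop 4 (8)
stop 4 → [stop 3:17 / stop 7:29] → stop 3 (17)
stop 3 → [stop 7:18] → stop 7 (18)
Return stop 7→Base: 19.
Total = 8 + 9 + 13 + 10 + 8 + 17 + 18 + 19 = 102.

102 along Base → stop 5 → stop 1 → stop 2 → stop 6 → stop 4 → stop 3 → stop 7 → Base.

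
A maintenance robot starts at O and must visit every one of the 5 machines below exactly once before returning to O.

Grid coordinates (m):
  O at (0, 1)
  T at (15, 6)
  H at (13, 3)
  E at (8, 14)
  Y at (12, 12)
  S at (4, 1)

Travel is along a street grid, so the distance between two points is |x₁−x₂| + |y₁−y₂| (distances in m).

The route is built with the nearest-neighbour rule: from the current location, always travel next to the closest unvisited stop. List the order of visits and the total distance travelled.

56 m along O → S → H → T → Y → E → O.

O → [S:4 / H:15 / T:20 / E:21 / Y:23] → S (4)
S → [H:11 / T:16 / E:17 / Y:19] → H (11)
H → [T:5 / Y:10 / E:16] → T (5)
T → [Y:9 / E:15] → Y (9)
Y → [E:6] → E (6)
Return E→O: 21.
Total = 4 + 11 + 5 + 9 + 6 + 21 = 56.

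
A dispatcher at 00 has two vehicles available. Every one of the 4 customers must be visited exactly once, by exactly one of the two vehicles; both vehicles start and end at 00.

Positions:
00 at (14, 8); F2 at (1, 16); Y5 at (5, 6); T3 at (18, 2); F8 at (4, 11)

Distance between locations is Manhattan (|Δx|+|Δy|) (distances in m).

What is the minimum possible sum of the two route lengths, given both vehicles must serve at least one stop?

66 m — the smallest possible combined total.

Check every non-empty split of the stops between the two vehicles; for each half take its own optimal tour:
  {F2} + {Y5, T3, F8}: 42 + 46 = 88
  {Y5} + {F2, T3, F8}: 22 + 62 = 84
  {F2, Y5} + {T3, F8}: 46 + 46 = 92
  {T3} + {F2, Y5, F8}: 20 + 46 = 66
  {F2, T3} + {Y5, F8}: 62 + 30 = 92
  {Y5, T3} + {F2, F8}: 38 + 42 = 80
  … (7 splits in total)
Best: vehicle 1 00 → T3 → 00 = 20; vehicle 2 00 → F2 → F8 → Y5 → 00 = 46; combined 66.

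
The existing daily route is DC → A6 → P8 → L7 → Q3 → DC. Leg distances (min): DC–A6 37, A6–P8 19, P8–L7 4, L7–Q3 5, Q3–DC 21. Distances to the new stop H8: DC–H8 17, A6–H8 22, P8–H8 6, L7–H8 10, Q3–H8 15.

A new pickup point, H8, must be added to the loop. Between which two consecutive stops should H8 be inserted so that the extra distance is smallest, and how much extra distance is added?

+2 min — insert H8 between DC and A6.

Insertion cost between consecutive stops i–j is d(i,H8) + d(H8,j) − d(i,j):
  between DC and A6: 17 + 22 − 37 = 2
  between A6 and P8: 22 + 6 − 19 = 9
  between P8 and L7: 6 + 10 − 4 = 12
  between L7 and Q3: 10 + 15 − 5 = 20
  between Q3 and DC: 15 + 17 − 21 = 11
Cheapest insertion is between DC and A6, adding 2.
New total = 86 + 2 = 88.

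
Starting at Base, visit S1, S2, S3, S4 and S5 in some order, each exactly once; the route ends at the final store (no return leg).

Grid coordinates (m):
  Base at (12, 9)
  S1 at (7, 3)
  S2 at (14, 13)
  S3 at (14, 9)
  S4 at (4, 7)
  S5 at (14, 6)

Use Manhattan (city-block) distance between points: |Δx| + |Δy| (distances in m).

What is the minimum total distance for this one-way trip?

There are 5! = 120 possible orderings.
Base - S1 - S2 - S3 - S4 - S5: 11+17+4+12+11 = 55
Base - S1 - S2 - S3 - S5 - S4: 11+17+4+3+11 = 46
Base - S1 - S2 - S4 - S3 - S5: 11+17+16+12+3 = 59
Base - S1 - S2 - S4 - S5 - S3: 11+17+16+11+3 = 58
Base - S1 - S2 - S5 - S3 - S4: 11+17+7+3+12 = 50
Base - S1 - S2 - S5 - S4 - S3: 11+17+7+11+12 = 58
Base - S1 - S3 - S2 - S4 - S5: 11+13+4+16+11 = 55
Base - S1 - S3 - S2 - S5 - S4: 11+13+4+7+11 = 46
Base - S1 - S3 - S4 - S2 - S5: 11+13+12+16+7 = 59
Base - S1 - S3 - S4 - S5 - S2: 11+13+12+11+7 = 54
Base - S1 - S3 - S5 - S2 - S4: 11+13+3+7+16 = 50
Base - S1 - S3 - S5 - S4 - S2: 11+13+3+11+16 = 54
Base - S1 - S4 - S2 - S3 - S5: 11+7+16+4+3 = 41
Base - S1 - S4 - S2 - S5 - S3: 11+7+16+7+3 = 44
… (106 more)
Base - S2 - S3 - S5 - S1 - S4: 6+4+3+10+7 = 30  ← best
The minimum is 30.
One shortest path: Base → S2 → S3 → S5 → S1 → S4.

Minimum one-way distance = 30 m.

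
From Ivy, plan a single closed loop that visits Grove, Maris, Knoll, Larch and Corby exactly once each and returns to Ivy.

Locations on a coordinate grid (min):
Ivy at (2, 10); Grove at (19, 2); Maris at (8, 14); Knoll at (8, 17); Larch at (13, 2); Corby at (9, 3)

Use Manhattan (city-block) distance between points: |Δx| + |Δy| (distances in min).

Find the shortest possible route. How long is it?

Minimum total distance: 64 min.

There are 60 distinct closed tours to check (reversals are equivalent).
Ivy→Grove→Maris→Knoll→Larch→Corby→Ivy: 25+23+3+20+5+14 = 90
Ivy→Grove→Maris→Knoll→Corby→Larch→Ivy: 25+23+3+15+5+19 = 90
Ivy→Grove→Maris→Larch→Knoll→Corby→Ivy: 25+23+17+20+15+14 = 114
Ivy→Grove→Maris→Larch→Corby→Knoll→Ivy: 25+23+17+5+15+13 = 98
Ivy→Grove→Maris→Corby→Knoll→Larch→Ivy: 25+23+12+15+20+19 = 114
Ivy→Grove→Maris→Corby→Larch→Knoll→Ivy: 25+23+12+5+20+13 = 98
Ivy→Grove→Knoll→Maris→Larch→Corby→Ivy: 25+26+3+17+5+14 = 90
Ivy→Grove→Knoll→Maris→Corby→Larch→Ivy: 25+26+3+12+5+19 = 90
Ivy→Grove→Knoll→Larch→Maris→Corby→Ivy: 25+26+20+17+12+14 = 114
Ivy→Grove→Knoll→Larch→Corby→Maris→Ivy: 25+26+20+5+12+10 = 98
Ivy→Grove→Knoll→Corby→Maris→Larch→Ivy: 25+26+15+12+17+19 = 114
Ivy→Grove→Knoll→Corby→Larch→Maris→Ivy: 25+26+15+5+17+10 = 98
Ivy→Grove→Larch→Maris→Knoll→Corby→Ivy: 25+6+17+3+15+14 = 80
Ivy→Grove→Larch→Maris→Corby→Knoll→Ivy: 25+6+17+12+15+13 = 88
… (46 more)
Ivy→Grove→Larch→Corby→Maris→Knoll→Ivy: 25+6+5+12+3+13 = 64  ← best
The minimum is 64.
One optimal route: Ivy → Grove → Larch → Corby → Maris → Knoll → Ivy (or its reverse).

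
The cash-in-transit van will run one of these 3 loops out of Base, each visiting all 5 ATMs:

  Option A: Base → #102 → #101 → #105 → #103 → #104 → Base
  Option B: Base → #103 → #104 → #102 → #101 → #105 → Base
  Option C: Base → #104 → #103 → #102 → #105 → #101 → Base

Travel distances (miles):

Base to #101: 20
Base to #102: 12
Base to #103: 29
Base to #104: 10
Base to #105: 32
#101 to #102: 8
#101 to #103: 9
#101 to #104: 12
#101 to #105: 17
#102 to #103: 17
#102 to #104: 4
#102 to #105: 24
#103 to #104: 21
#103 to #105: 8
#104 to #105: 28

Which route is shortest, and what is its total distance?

Shortest is Option A, total 76 miles.

Option A: 12 + 8 + 17 + 8 + 21 + 10 = 76
Option B: 29 + 21 + 4 + 8 + 17 + 32 = 111
Option C: 10 + 21 + 17 + 24 + 17 + 20 = 109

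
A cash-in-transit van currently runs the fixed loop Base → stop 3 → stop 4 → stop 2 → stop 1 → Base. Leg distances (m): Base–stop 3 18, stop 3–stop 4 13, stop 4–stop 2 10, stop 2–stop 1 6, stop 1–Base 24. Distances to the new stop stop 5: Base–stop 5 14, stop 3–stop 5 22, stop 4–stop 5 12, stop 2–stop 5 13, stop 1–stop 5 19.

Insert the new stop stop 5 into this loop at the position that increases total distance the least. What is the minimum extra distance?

+9 m — insert stop 5 between stop 1 and Base.

Insertion cost between consecutive stops i–j is d(i,stop 5) + d(stop 5,j) − d(i,j):
  between Base and stop 3: 14 + 22 − 18 = 18
  between stop 3 and stop 4: 22 + 12 − 13 = 21
  between stop 4 and stop 2: 12 + 13 − 10 = 15
  between stop 2 and stop 1: 13 + 19 − 6 = 26
  between stop 1 and Base: 19 + 14 − 24 = 9
Cheapest insertion is between stop 1 and Base, adding 9.
New total = 71 + 9 = 80.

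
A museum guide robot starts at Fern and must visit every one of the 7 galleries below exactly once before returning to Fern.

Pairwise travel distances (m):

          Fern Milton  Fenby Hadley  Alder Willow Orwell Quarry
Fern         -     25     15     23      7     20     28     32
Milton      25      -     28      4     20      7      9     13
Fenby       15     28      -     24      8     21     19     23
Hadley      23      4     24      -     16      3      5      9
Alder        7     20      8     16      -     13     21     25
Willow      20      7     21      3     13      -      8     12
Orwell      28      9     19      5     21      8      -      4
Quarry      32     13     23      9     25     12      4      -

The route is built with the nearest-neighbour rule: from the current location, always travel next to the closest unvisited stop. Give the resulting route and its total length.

Nearest-neighbour total = 82 m; route Fern → Alder → Fenby → Orwell → Quarry → Hadley → Willow → Milton → Fern.

Fern → [Alder:7 / Fenby:15 / Willow:20 / Hadley:23 / Milton:25 / Orwell:28 / Quarry:32] → Alder (7)
Alder → [Fenby:8 / Willow:13 / Hadley:16 / Milton:20 / Orwell:21 / Quarry:25] → Fenby (8)
Fenby → [Orwell:19 / Willow:21 / Quarry:23 / Hadley:24 / Milton:28] → Orwell (19)
Orwell → [Quarry:4 / Hadley:5 / Willow:8 / Milton:9] → Quarry (4)
Quarry → [Hadley:9 / Willow:12 / Milton:13] → Hadley (9)
Hadley → [Willow:3 / Milton:4] → Willow (3)
Willow → [Milton:7] → Milton (7)
Return Milton→Fern: 25.
Total = 7 + 8 + 19 + 4 + 9 + 3 + 7 + 25 = 82.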